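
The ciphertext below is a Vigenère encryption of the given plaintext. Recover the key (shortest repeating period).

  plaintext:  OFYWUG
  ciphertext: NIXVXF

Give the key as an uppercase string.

  i= 0: N-O = 25 → Z
  i= 1: I-F =  3 → D
  i= 2: X-Y = 25 → Z
  i= 3: V-W = 25 → Z
  i= 4: X-U =  3 → D
  i= 5: F-G = 25 → Z
  shifts repeat with period 3: ZDZ

ZDZ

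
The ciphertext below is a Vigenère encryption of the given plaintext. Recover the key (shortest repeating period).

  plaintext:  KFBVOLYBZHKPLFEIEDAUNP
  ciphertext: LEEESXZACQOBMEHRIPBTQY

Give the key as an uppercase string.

BZDJEM

  i= 0: L-K =  1 → B
  i= 1: E-F = 25 → Z
  i= 2: E-B =  3 → D
  i= 3: E-V =  9 → J
  i= 4: S-O =  4 → E
  i= 5: X-L = 12 → M
  i= 6: Z-Y =  1 → B
  i= 7: A-B = 25 → Z
  i= 8: C-Z =  3 → D
  i= 9: Q-H =  9 → J
  i=10: O-K =  4 → E
  i=11: B-P = 12 → M
  i=12: M-L =  1 → B
  i=13: E-F = 25 → Z
  i=14: H-E =  3 → D
  i=15: R-I =  9 → J
  i=16: I-E =  4 → E
  i=17: P-D = 12 → M
  i=18: B-A =  1 → B
  i=19: T-U = 25 → Z
  i=20: Q-N =  3 → D
  i=21: Y-P =  9 → J
  shifts repeat with period 6: BZDJEM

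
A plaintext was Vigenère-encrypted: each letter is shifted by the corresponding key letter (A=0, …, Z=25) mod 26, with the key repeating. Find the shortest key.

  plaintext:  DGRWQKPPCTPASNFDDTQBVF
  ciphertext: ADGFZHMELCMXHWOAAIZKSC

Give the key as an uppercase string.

XXPJJ

  i= 0: A-D = 23 → X
  i= 1: D-G = 23 → X
  i= 2: G-R = 15 → P
  i= 3: F-W =  9 → J
  i= 4: Z-Q =  9 → J
  i= 5: H-K = 23 → X
  i= 6: M-P = 23 → X
  i= 7: E-P = 15 → P
  i= 8: L-C =  9 → J
  i= 9: C-T =  9 → J
  i=10: M-P = 23 → X
  i=11: X-A = 23 → X
  i=12: H-S = 15 → P
  i=13: W-N =  9 → J
  i=14: O-F =  9 → J
  i=15: A-D = 23 → X
  i=16: A-D = 23 → X
  i=17: I-T = 15 → P
  i=18: Z-Q =  9 → J
  i=19: K-B =  9 → J
  i=20: S-V = 23 → X
  i=21: C-F = 23 → X
  shifts repeat with period 5: XXPJJ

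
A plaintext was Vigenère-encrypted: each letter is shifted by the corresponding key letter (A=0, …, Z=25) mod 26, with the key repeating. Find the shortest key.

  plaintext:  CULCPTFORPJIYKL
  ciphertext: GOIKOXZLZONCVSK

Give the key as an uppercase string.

  i= 0: G-C =  4 → E
  i= 1: O-U = 20 → U
  i= 2: I-L = 23 → X
  i= 3: K-C =  8 → I
  i= 4: O-P = 25 → Z
  i= 5: X-T =  4 → E
  i= 6: Z-F = 20 → U
  i= 7: L-O = 23 → X
  i= 8: Z-R =  8 → I
  i= 9: O-P = 25 → Z
  i=10: N-J =  4 → E
  i=11: C-I = 20 → U
  i=12: V-Y = 23 → X
  i=13: S-K =  8 → I
  i=14: K-L = 25 → Z
  shifts repeat with period 5: EUXIZ

EUXIZ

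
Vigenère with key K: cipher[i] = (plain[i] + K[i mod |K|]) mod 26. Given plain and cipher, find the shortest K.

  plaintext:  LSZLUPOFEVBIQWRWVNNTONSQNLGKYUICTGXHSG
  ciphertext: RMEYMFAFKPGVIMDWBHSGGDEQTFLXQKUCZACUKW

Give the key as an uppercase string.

GUFNSQMA

  i= 0: R-L =  6 → G
  i= 1: M-S = 20 → U
  i= 2: E-Z =  5 → F
  i= 3: Y-L = 13 → N
  i= 4: M-U = 18 → S
  i= 5: F-P = 16 → Q
  i= 6: A-O = 12 → M
  i= 7: F-F =  0 → A
  i= 8: K-E =  6 → G
  i= 9: P-V = 20 → U
  i=10: G-B =  5 → F
  i=11: V-I = 13 → N
  i=12: I-Q = 18 → S
  i=13: M-W = 16 → Q
  i=14: D-R = 12 → M
  i=15: W-W =  0 → A
  i=16: B-V =  6 → G
  i=17: H-N = 20 → U
  i=18: S-N =  5 → F
  i=19: G-T = 13 → N
  i=20: G-O = 18 → S
  i=21: D-N = 16 → Q
  i=22: E-S = 12 → M
  i=23: Q-Q =  0 → A
  i=24: T-N =  6 → G
  i=25: F-L = 20 → U
  i=26: L-G =  5 → F
  i=27: X-K = 13 → N
  i=28: Q-Y = 18 → S
  i=29: K-U = 16 → Q
  i=30: U-I = 12 → M
  i=31: C-C =  0 → A
  i=32: Z-T =  6 → G
  i=33: A-G = 20 → U
  i=34: C-X =  5 → F
  i=35: U-H = 13 → N
  i=36: K-S = 18 → S
  i=37: W-G = 16 → Q
  shifts repeat with period 8: GUFNSQMA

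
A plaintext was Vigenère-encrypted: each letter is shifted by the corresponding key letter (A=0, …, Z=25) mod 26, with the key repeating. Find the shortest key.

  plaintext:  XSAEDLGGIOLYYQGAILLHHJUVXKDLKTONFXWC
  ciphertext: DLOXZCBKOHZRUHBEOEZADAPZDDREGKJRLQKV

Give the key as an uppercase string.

  i= 0: D-X =  6 → G
  i= 1: L-S = 19 → T
  i= 2: O-A = 14 → O
  i= 3: X-E = 19 → T
  i= 4: Z-D = 22 → W
  i= 5: C-L = 17 → R
  i= 6: B-G = 21 → V
  i= 7: K-G =  4 → E
  i= 8: O-I =  6 → G
  i= 9: H-O = 19 → T
  i=10: Z-L = 14 → O
  i=11: R-Y = 19 → T
  i=12: U-Y = 22 → W
  i=13: H-Q = 17 → R
  i=14: B-G = 21 → V
  i=15: E-A =  4 → E
  i=16: O-I =  6 → G
  i=17: E-L = 19 → T
  i=18: Z-L = 14 → O
  i=19: A-H = 19 → T
  i=20: D-H = 22 → W
  i=21: A-J = 17 → R
  i=22: P-U = 21 → V
  i=23: Z-V =  4 → E
  i=24: D-X =  6 → G
  i=25: D-K = 19 → T
  i=26: R-D = 14 → O
  i=27: E-L = 19 → T
  i=28: G-K = 22 → W
  i=29: K-T = 17 → R
  i=30: J-O = 21 → V
  i=31: R-N =  4 → E
  i=32: L-F =  6 → G
  i=33: Q-X = 19 → T
  i=34: K-W = 14 → O
  i=35: V-C = 19 → T
  shifts repeat with period 8: GTOTWRVE

GTOTWRVE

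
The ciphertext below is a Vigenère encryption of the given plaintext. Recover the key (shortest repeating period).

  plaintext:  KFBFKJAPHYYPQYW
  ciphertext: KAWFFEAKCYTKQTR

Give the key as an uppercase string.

  i= 0: K-K =  0 → A
  i= 1: A-F = 21 → V
  i= 2: W-B = 21 → V
  i= 3: F-F =  0 → A
  i= 4: F-K = 21 → V
  i= 5: E-J = 21 → V
  i= 6: A-A =  0 → A
  i= 7: K-P = 21 → V
  i= 8: C-H = 21 → V
  i= 9: Y-Y =  0 → A
  i=10: T-Y = 21 → V
  i=11: K-P = 21 → V
  i=12: Q-Q =  0 → A
  i=13: T-Y = 21 → V
  i=14: R-W = 21 → V
  shifts repeat with period 3: AVV

AVV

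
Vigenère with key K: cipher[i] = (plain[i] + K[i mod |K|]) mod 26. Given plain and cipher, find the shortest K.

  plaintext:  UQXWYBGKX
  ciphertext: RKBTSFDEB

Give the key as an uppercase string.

  i= 0: R-U = 23 → X
  i= 1: K-Q = 20 → U
  i= 2: B-X =  4 → E
  i= 3: T-W = 23 → X
  i= 4: S-Y = 20 → U
  i= 5: F-B =  4 → E
  i= 6: D-G = 23 → X
  i= 7: E-K = 20 → U
  i= 8: B-X =  4 → E
  shifts repeat with period 3: XUE

XUE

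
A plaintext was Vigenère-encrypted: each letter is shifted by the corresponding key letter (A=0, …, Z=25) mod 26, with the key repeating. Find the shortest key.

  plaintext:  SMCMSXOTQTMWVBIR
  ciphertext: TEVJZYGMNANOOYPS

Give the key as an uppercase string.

BSTXH

  i= 0: T-S =  1 → B
  i= 1: E-M = 18 → S
  i= 2: V-C = 19 → T
  i= 3: J-M = 23 → X
  i= 4: Z-S =  7 → H
  i= 5: Y-X =  1 → B
  i= 6: G-O = 18 → S
  i= 7: M-T = 19 → T
  i= 8: N-Q = 23 → X
  i= 9: A-T =  7 → H
  i=10: N-M =  1 → B
  i=11: O-W = 18 → S
  i=12: O-V = 19 → T
  i=13: Y-B = 23 → X
  i=14: P-I =  7 → H
  i=15: S-R =  1 → B
  shifts repeat with period 5: BSTXH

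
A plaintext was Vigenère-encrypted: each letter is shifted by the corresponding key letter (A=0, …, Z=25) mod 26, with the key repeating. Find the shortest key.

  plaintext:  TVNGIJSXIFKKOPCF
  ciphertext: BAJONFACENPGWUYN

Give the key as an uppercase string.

  i= 0: B-T =  8 → I
  i= 1: A-V =  5 → F
  i= 2: J-N = 22 → W
  i= 3: O-G =  8 → I
  i= 4: N-I =  5 → F
  i= 5: F-J = 22 → W
  i= 6: A-S =  8 → I
  i= 7: C-X =  5 → F
  i= 8: E-I = 22 → W
  i= 9: N-F =  8 → I
  i=10: P-K =  5 → F
  i=11: G-K = 22 → W
  i=12: W-O =  8 → I
  i=13: U-P =  5 → F
  i=14: Y-C = 22 → W
  i=15: N-F =  8 → I
  shifts repeat with period 3: IFW

IFW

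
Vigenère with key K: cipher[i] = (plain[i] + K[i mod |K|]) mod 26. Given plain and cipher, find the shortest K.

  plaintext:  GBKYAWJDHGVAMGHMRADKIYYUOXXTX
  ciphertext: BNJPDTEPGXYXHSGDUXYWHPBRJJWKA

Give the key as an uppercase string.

VMZRDX

  i= 0: B-G = 21 → V
  i= 1: N-B = 12 → M
  i= 2: J-K = 25 → Z
  i= 3: P-Y = 17 → R
  i= 4: D-A =  3 → D
  i= 5: T-W = 23 → X
  i= 6: E-J = 21 → V
  i= 7: P-D = 12 → M
  i= 8: G-H = 25 → Z
  i= 9: X-G = 17 → R
  i=10: Y-V =  3 → D
  i=11: X-A = 23 → X
  i=12: H-M = 21 → V
  i=13: S-G = 12 → M
  i=14: G-H = 25 → Z
  i=15: D-M = 17 → R
  i=16: U-R =  3 → D
  i=17: X-A = 23 → X
  i=18: Y-D = 21 → V
  i=19: W-K = 12 → M
  i=20: H-I = 25 → Z
  i=21: P-Y = 17 → R
  i=22: B-Y =  3 → D
  i=23: R-U = 23 → X
  i=24: J-O = 21 → V
  i=25: J-X = 12 → M
  i=26: W-X = 25 → Z
  i=27: K-T = 17 → R
  i=28: A-X =  3 → D
  shifts repeat with period 6: VMZRDX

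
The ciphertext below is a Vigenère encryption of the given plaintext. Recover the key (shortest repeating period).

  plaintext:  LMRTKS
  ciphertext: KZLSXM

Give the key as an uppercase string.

  i= 0: K-L = 25 → Z
  i= 1: Z-M = 13 → N
  i= 2: L-R = 20 → U
  i= 3: S-T = 25 → Z
  i= 4: X-K = 13 → N
  i= 5: M-S = 20 → U
  shifts repeat with period 3: ZNU

ZNU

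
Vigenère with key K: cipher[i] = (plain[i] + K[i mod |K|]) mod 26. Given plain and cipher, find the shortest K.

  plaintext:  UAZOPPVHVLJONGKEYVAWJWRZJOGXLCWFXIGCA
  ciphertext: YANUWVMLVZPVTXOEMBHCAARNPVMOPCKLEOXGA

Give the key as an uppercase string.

  i= 0: Y-U =  4 → E
  i= 1: A-A =  0 → A
  i= 2: N-Z = 14 → O
  i= 3: U-O =  6 → G
  i= 4: W-P =  7 → H
  i= 5: V-P =  6 → G
  i= 6: M-V = 17 → R
  i= 7: L-H =  4 → E
  i= 8: V-V =  0 → A
  i= 9: Z-L = 14 → O
  i=10: P-J =  6 → G
  i=11: V-O =  7 → H
  i=12: T-N =  6 → G
  i=13: X-G = 17 → R
  i=14: O-K =  4 → E
  i=15: E-E =  0 → A
  i=16: M-Y = 14 → O
  i=17: B-V =  6 → G
  i=18: H-A =  7 → H
  i=19: C-W =  6 → G
  i=20: A-J = 17 → R
  i=21: A-W =  4 → E
  i=22: R-R =  0 → A
  i=23: N-Z = 14 → O
  i=24: P-J =  6 → G
  i=25: V-O =  7 → H
  i=26: M-G =  6 → G
  i=27: O-X = 17 → R
  i=28: P-L =  4 → E
  i=29: C-C =  0 → A
  i=30: K-W = 14 → O
  i=31: L-F =  6 → G
  i=32: E-X =  7 → H
  i=33: O-I =  6 → G
  i=34: X-G = 17 → R
  i=35: G-C =  4 → E
  i=36: A-A =  0 → A
  shifts repeat with period 7: EAOGHGR

EAOGHGR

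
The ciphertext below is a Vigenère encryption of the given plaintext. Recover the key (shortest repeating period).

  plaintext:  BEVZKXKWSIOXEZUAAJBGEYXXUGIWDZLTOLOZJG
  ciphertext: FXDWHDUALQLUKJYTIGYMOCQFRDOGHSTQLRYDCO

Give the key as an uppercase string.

ETIXXGK

  i= 0: F-B =  4 → E
  i= 1: X-E = 19 → T
  i= 2: D-V =  8 → I
  i= 3: W-Z = 23 → X
  i= 4: H-K = 23 → X
  i= 5: D-X =  6 → G
  i= 6: U-K = 10 → K
  i= 7: A-W =  4 → E
  i= 8: L-S = 19 → T
  i= 9: Q-I =  8 → I
  i=10: L-O = 23 → X
  i=11: U-X = 23 → X
  i=12: K-E =  6 → G
  i=13: J-Z = 10 → K
  i=14: Y-U =  4 → E
  i=15: T-A = 19 → T
  i=16: I-A =  8 → I
  i=17: G-J = 23 → X
  i=18: Y-B = 23 → X
  i=19: M-G =  6 → G
  i=20: O-E = 10 → K
  i=21: C-Y =  4 → E
  i=22: Q-X = 19 → T
  i=23: F-X =  8 → I
  i=24: R-U = 23 → X
  i=25: D-G = 23 → X
  i=26: O-I =  6 → G
  i=27: G-W = 10 → K
  i=28: H-D =  4 → E
  i=29: S-Z = 19 → T
  i=30: T-L =  8 → I
  i=31: Q-T = 23 → X
  i=32: L-O = 23 → X
  i=33: R-L =  6 → G
  i=34: Y-O = 10 → K
  i=35: D-Z =  4 → E
  i=36: C-J = 19 → T
  i=37: O-G =  8 → I
  shifts repeat with period 7: ETIXXGK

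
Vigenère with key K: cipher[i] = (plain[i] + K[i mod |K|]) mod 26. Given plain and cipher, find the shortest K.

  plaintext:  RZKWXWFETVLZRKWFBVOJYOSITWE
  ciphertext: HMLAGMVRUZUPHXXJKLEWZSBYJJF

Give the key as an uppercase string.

QNBEJQ

  i= 0: H-R = 16 → Q
  i= 1: M-Z = 13 → N
  i= 2: L-K =  1 → B
  i= 3: A-W =  4 → E
  i= 4: G-X =  9 → J
  i= 5: M-W = 16 → Q
  i= 6: V-F = 16 → Q
  i= 7: R-E = 13 → N
  i= 8: U-T =  1 → B
  i= 9: Z-V =  4 → E
  i=10: U-L =  9 → J
  i=11: P-Z = 16 → Q
  i=12: H-R = 16 → Q
  i=13: X-K = 13 → N
  i=14: X-W =  1 → B
  i=15: J-F =  4 → E
  i=16: K-B =  9 → J
  i=17: L-V = 16 → Q
  i=18: E-O = 16 → Q
  i=19: W-J = 13 → N
  i=20: Z-Y =  1 → B
  i=21: S-O =  4 → E
  i=22: B-S =  9 → J
  i=23: Y-I = 16 → Q
  i=24: J-T = 16 → Q
  i=25: J-W = 13 → N
  i=26: F-E =  1 → B
  shifts repeat with period 6: QNBEJQ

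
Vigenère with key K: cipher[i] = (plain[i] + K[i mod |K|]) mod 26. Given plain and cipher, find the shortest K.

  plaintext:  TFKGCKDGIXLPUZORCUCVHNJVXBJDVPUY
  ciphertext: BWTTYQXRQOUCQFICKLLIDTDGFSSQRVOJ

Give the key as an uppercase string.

  i= 0: B-T =  8 → I
  i= 1: W-F = 17 → R
  i= 2: T-K =  9 → J
  i= 3: T-G = 13 → N
  i= 4: Y-C = 22 → W
  i= 5: Q-K =  6 → G
  i= 6: X-D = 20 → U
  i= 7: R-G = 11 → L
  i= 8: Q-I =  8 → I
  i= 9: O-X = 17 → R
  i=10: U-L =  9 → J
  i=11: C-P = 13 → N
  i=12: Q-U = 22 → W
  i=13: F-Z =  6 → G
  i=14: I-O = 20 → U
  i=15: C-R = 11 → L
  i=16: K-C =  8 → I
  i=17: L-U = 17 → R
  i=18: L-C =  9 → J
  i=19: I-V = 13 → N
  i=20: D-H = 22 → W
  i=21: T-N =  6 → G
  i=22: D-J = 20 → U
  i=23: G-V = 11 → L
  i=24: F-X =  8 → I
  i=25: S-B = 17 → R
  i=26: S-J =  9 → J
  i=27: Q-D = 13 → N
  i=28: R-V = 22 → W
  i=29: V-P =  6 → G
  i=30: O-U = 20 → U
  i=31: J-Y = 11 → L
  shifts repeat with period 8: IRJNWGUL

IRJNWGUL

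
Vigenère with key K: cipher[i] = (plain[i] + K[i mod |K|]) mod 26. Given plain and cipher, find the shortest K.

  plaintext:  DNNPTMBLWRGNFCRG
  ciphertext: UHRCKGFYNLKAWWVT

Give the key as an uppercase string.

RUEN

  i= 0: U-D = 17 → R
  i= 1: H-N = 20 → U
  i= 2: R-N =  4 → E
  i= 3: C-P = 13 → N
  i= 4: K-T = 17 → R
  i= 5: G-M = 20 → U
  i= 6: F-B =  4 → E
  i= 7: Y-L = 13 → N
  i= 8: N-W = 17 → R
  i= 9: L-R = 20 → U
  i=10: K-G =  4 → E
  i=11: A-N = 13 → N
  i=12: W-F = 17 → R
  i=13: W-C = 20 → U
  i=14: V-R =  4 → E
  i=15: T-G = 13 → N
  shifts repeat with period 4: RUEN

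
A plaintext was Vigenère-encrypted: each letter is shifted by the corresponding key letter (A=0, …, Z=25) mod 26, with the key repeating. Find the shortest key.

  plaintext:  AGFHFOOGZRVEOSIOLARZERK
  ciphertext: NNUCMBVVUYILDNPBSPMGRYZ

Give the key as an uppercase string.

  i= 0: N-A = 13 → N
  i= 1: N-G =  7 → H
  i= 2: U-F = 15 → P
  i= 3: C-H = 21 → V
  i= 4: M-F =  7 → H
  i= 5: B-O = 13 → N
  i= 6: V-O =  7 → H
  i= 7: V-G = 15 → P
  i= 8: U-Z = 21 → V
  i= 9: Y-R =  7 → H
  i=10: I-V = 13 → N
  i=11: L-E =  7 → H
  i=12: D-O = 15 → P
  i=13: N-S = 21 → V
  i=14: P-I =  7 → H
  i=15: B-O = 13 → N
  i=16: S-L =  7 → H
  i=17: P-A = 15 → P
  i=18: M-R = 21 → V
  i=19: G-Z =  7 → H
  i=20: R-E = 13 → N
  i=21: Y-R =  7 → H
  i=22: Z-K = 15 → P
  shifts repeat with period 5: NHPVH

NHPVH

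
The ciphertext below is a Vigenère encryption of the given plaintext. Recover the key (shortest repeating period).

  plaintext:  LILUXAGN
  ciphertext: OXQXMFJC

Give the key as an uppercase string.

DPF

  i= 0: O-L =  3 → D
  i= 1: X-I = 15 → P
  i= 2: Q-L =  5 → F
  i= 3: X-U =  3 → D
  i= 4: M-X = 15 → P
  i= 5: F-A =  5 → F
  i= 6: J-G =  3 → D
  i= 7: C-N = 15 → P
  shifts repeat with period 3: DPF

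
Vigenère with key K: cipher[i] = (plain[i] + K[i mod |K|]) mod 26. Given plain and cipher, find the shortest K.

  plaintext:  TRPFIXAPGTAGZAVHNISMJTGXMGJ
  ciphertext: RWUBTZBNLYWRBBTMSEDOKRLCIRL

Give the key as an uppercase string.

YFFWLCB

  i= 0: R-T = 24 → Y
  i= 1: W-R =  5 → F
  i= 2: U-P =  5 → F
  i= 3: B-F = 22 → W
  i= 4: T-I = 11 → L
  i= 5: Z-X =  2 → C
  i= 6: B-A =  1 → B
  i= 7: N-P = 24 → Y
  i= 8: L-G =  5 → F
  i= 9: Y-T =  5 → F
  i=10: W-A = 22 → W
  i=11: R-G = 11 → L
  i=12: B-Z =  2 → C
  i=13: B-A =  1 → B
  i=14: T-V = 24 → Y
  i=15: M-H =  5 → F
  i=16: S-N =  5 → F
  i=17: E-I = 22 → W
  i=18: D-S = 11 → L
  i=19: O-M =  2 → C
  i=20: K-J =  1 → B
  i=21: R-T = 24 → Y
  i=22: L-G =  5 → F
  i=23: C-X =  5 → F
  i=24: I-M = 22 → W
  i=25: R-G = 11 → L
  i=26: L-J =  2 → C
  shifts repeat with period 7: YFFWLCB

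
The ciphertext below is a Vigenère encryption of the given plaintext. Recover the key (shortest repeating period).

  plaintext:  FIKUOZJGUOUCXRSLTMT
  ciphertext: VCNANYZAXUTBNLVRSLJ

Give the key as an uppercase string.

  i= 0: V-F = 16 → Q
  i= 1: C-I = 20 → U
  i= 2: N-K =  3 → D
  i= 3: A-U =  6 → G
  i= 4: N-O = 25 → Z
  i= 5: Y-Z = 25 → Z
  i= 6: Z-J = 16 → Q
  i= 7: A-G = 20 → U
  i= 8: X-U =  3 → D
  i= 9: U-O =  6 → G
  i=10: T-U = 25 → Z
  i=11: B-C = 25 → Z
  i=12: N-X = 16 → Q
  i=13: L-R = 20 → U
  i=14: V-S =  3 → D
  i=15: R-L =  6 → G
  i=16: S-T = 25 → Z
  i=17: L-M = 25 → Z
  i=18: J-T = 16 → Q
  shifts repeat with period 6: QUDGZZ

QUDGZZ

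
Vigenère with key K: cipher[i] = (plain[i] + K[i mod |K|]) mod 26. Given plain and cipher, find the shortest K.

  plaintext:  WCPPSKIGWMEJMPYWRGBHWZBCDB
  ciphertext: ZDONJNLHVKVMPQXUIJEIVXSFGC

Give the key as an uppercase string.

  i= 0: Z-W =  3 → D
  i= 1: D-C =  1 → B
  i= 2: O-P = 25 → Z
  i= 3: N-P = 24 → Y
  i= 4: J-S = 17 → R
  i= 5: N-K =  3 → D
  i= 6: L-I =  3 → D
  i= 7: H-G =  1 → B
  i= 8: V-W = 25 → Z
  i= 9: K-M = 24 → Y
  i=10: V-E = 17 → R
  i=11: M-J =  3 → D
  i=12: P-M =  3 → D
  i=13: Q-P =  1 → B
  i=14: X-Y = 25 → Z
  i=15: U-W = 24 → Y
  i=16: I-R = 17 → R
  i=17: J-G =  3 → D
  i=18: E-B =  3 → D
  i=19: I-H =  1 → B
  i=20: V-W = 25 → Z
  i=21: X-Z = 24 → Y
  i=22: S-B = 17 → R
  i=23: F-C =  3 → D
  i=24: G-D =  3 → D
  i=25: C-B =  1 → B
  shifts repeat with period 6: DBZYRD

DBZYRD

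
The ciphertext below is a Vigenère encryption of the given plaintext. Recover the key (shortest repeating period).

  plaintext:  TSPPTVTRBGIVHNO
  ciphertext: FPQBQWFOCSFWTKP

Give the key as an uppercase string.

MXB

  i= 0: F-T = 12 → M
  i= 1: P-S = 23 → X
  i= 2: Q-P =  1 → B
  i= 3: B-P = 12 → M
  i= 4: Q-T = 23 → X
  i= 5: W-V =  1 → B
  i= 6: F-T = 12 → M
  i= 7: O-R = 23 → X
  i= 8: C-B =  1 → B
  i= 9: S-G = 12 → M
  i=10: F-I = 23 → X
  i=11: W-V =  1 → B
  i=12: T-H = 12 → M
  i=13: K-N = 23 → X
  i=14: P-O =  1 → B
  shifts repeat with period 3: MXB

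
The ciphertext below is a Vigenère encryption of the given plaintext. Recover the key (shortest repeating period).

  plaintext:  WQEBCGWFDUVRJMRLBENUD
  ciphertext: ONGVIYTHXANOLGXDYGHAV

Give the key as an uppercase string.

SXCUG

  i= 0: O-W = 18 → S
  i= 1: N-Q = 23 → X
  i= 2: G-E =  2 → C
  i= 3: V-B = 20 → U
  i= 4: I-C =  6 → G
  i= 5: Y-G = 18 → S
  i= 6: T-W = 23 → X
  i= 7: H-F =  2 → C
  i= 8: X-D = 20 → U
  i= 9: A-U =  6 → G
  i=10: N-V = 18 → S
  i=11: O-R = 23 → X
  i=12: L-J =  2 → C
  i=13: G-M = 20 → U
  i=14: X-R =  6 → G
  i=15: D-L = 18 → S
  i=16: Y-B = 23 → X
  i=17: G-E =  2 → C
  i=18: H-N = 20 → U
  i=19: A-U =  6 → G
  i=20: V-D = 18 → S
  shifts repeat with period 5: SXCUG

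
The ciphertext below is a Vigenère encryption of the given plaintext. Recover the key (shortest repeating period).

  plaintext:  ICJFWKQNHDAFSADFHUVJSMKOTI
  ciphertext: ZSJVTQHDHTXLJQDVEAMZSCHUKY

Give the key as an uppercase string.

  i= 0: Z-I = 17 → R
  i= 1: S-C = 16 → Q
  i= 2: J-J =  0 → A
  i= 3: V-F = 16 → Q
  i= 4: T-W = 23 → X
  i= 5: Q-K =  6 → G
  i= 6: H-Q = 17 → R
  i= 7: D-N = 16 → Q
  i= 8: H-H =  0 → A
  i= 9: T-D = 16 → Q
  i=10: X-A = 23 → X
  i=11: L-F =  6 → G
  i=12: J-S = 17 → R
  i=13: Q-A = 16 → Q
  i=14: D-D =  0 → A
  i=15: V-F = 16 → Q
  i=16: E-H = 23 → X
  i=17: A-U =  6 → G
  i=18: M-V = 17 → R
  i=19: Z-J = 16 → Q
  i=20: S-S =  0 → A
  i=21: C-M = 16 → Q
  i=22: H-K = 23 → X
  i=23: U-O =  6 → G
  i=24: K-T = 17 → R
  i=25: Y-I = 16 → Q
  shifts repeat with period 6: RQAQXG

RQAQXG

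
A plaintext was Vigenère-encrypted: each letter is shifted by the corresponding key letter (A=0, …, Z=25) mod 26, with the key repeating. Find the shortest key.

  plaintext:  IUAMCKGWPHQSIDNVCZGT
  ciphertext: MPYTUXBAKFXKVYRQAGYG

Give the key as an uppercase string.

EVYHSNV

  i= 0: M-I =  4 → E
  i= 1: P-U = 21 → V
  i= 2: Y-A = 24 → Y
  i= 3: T-M =  7 → H
  i= 4: U-C = 18 → S
  i= 5: X-K = 13 → N
  i= 6: B-G = 21 → V
  i= 7: A-W =  4 → E
  i= 8: K-P = 21 → V
  i= 9: F-H = 24 → Y
  i=10: X-Q =  7 → H
  i=11: K-S = 18 → S
  i=12: V-I = 13 → N
  i=13: Y-D = 21 → V
  i=14: R-N =  4 → E
  i=15: Q-V = 21 → V
  i=16: A-C = 24 → Y
  i=17: G-Z =  7 → H
  i=18: Y-G = 18 → S
  i=19: G-T = 13 → N
  shifts repeat with period 7: EVYHSNV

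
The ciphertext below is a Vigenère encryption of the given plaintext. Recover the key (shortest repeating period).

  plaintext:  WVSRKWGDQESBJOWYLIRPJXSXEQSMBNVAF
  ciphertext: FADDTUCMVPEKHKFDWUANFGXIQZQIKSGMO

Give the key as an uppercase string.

  i= 0: F-W =  9 → J
  i= 1: A-V =  5 → F
  i= 2: D-S = 11 → L
  i= 3: D-R = 12 → M
  i= 4: T-K =  9 → J
  i= 5: U-W = 24 → Y
  i= 6: C-G = 22 → W
  i= 7: M-D =  9 → J
  i= 8: V-Q =  5 → F
  i= 9: P-E = 11 → L
  i=10: E-S = 12 → M
  i=11: K-B =  9 → J
  i=12: H-J = 24 → Y
  i=13: K-O = 22 → W
  i=14: F-W =  9 → J
  i=15: D-Y =  5 → F
  i=16: W-L = 11 → L
  i=17: U-I = 12 → M
  i=18: A-R =  9 → J
  i=19: N-P = 24 → Y
  i=20: F-J = 22 → W
  i=21: G-X =  9 → J
  i=22: X-S =  5 → F
  i=23: I-X = 11 → L
  i=24: Q-E = 12 → M
  i=25: Z-Q =  9 → J
  i=26: Q-S = 24 → Y
  i=27: I-M = 22 → W
  i=28: K-B =  9 → J
  i=29: S-N =  5 → F
  i=30: G-V = 11 → L
  i=31: M-A = 12 → M
  i=32: O-F =  9 → J
  shifts repeat with period 7: JFLMJYW

JFLMJYW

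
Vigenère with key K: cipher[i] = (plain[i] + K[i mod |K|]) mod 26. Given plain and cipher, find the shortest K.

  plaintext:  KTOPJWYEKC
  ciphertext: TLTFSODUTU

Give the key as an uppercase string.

  i= 0: T-K =  9 → J
  i= 1: L-T = 18 → S
  i= 2: T-O =  5 → F
  i= 3: F-P = 16 → Q
  i= 4: S-J =  9 → J
  i= 5: O-W = 18 → S
  i= 6: D-Y =  5 → F
  i= 7: U-E = 16 → Q
  i= 8: T-K =  9 → J
  i= 9: U-C = 18 → S
  shifts repeat with period 4: JSFQ

JSFQ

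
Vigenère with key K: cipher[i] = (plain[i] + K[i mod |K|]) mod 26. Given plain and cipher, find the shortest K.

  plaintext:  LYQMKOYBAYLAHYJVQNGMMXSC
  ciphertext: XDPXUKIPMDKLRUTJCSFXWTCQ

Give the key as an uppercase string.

  i= 0: X-L = 12 → M
  i= 1: D-Y =  5 → F
  i= 2: P-Q = 25 → Z
  i= 3: X-M = 11 → L
  i= 4: U-K = 10 → K
  i= 5: K-O = 22 → W
  i= 6: I-Y = 10 → K
  i= 7: P-B = 14 → O
  i= 8: M-A = 12 → M
  i= 9: D-Y =  5 → F
  i=10: K-L = 25 → Z
  i=11: L-A = 11 → L
  i=12: R-H = 10 → K
  i=13: U-Y = 22 → W
  i=14: T-J = 10 → K
  i=15: J-V = 14 → O
  i=16: C-Q = 12 → M
  i=17: S-N =  5 → F
  i=18: F-G = 25 → Z
  i=19: X-M = 11 → L
  i=20: W-M = 10 → K
  i=21: T-X = 22 → W
  i=22: C-S = 10 → K
  i=23: Q-C = 14 → O
  shifts repeat with period 8: MFZLKWKO

MFZLKWKO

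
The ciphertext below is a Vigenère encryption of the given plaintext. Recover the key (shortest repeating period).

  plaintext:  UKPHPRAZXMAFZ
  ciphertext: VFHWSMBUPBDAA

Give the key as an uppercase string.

  i= 0: V-U =  1 → B
  i= 1: F-K = 21 → V
  i= 2: H-P = 18 → S
  i= 3: W-H = 15 → P
  i= 4: S-P =  3 → D
  i= 5: M-R = 21 → V
  i= 6: B-A =  1 → B
  i= 7: U-Z = 21 → V
  i= 8: P-X = 18 → S
  i= 9: B-M = 15 → P
  i=10: D-A =  3 → D
  i=11: A-F = 21 → V
  i=12: A-Z =  1 → B
  shifts repeat with period 6: BVSPDV

BVSPDV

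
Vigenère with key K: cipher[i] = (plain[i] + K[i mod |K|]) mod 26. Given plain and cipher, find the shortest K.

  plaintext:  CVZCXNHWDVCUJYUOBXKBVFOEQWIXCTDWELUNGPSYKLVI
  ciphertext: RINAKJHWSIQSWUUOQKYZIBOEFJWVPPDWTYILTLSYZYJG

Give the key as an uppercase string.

PNOYNWAA

  i= 0: R-C = 15 → P
  i= 1: I-V = 13 → N
  i= 2: N-Z = 14 → O
  i= 3: A-C = 24 → Y
  i= 4: K-X = 13 → N
  i= 5: J-N = 22 → W
  i= 6: H-H =  0 → A
  i= 7: W-W =  0 → A
  i= 8: S-D = 15 → P
  i= 9: I-V = 13 → N
  i=10: Q-C = 14 → O
  i=11: S-U = 24 → Y
  i=12: W-J = 13 → N
  i=13: U-Y = 22 → W
  i=14: U-U =  0 → A
  i=15: O-O =  0 → A
  i=16: Q-B = 15 → P
  i=17: K-X = 13 → N
  i=18: Y-K = 14 → O
  i=19: Z-B = 24 → Y
  i=20: I-V = 13 → N
  i=21: B-F = 22 → W
  i=22: O-O =  0 → A
  i=23: E-E =  0 → A
  i=24: F-Q = 15 → P
  i=25: J-W = 13 → N
  i=26: W-I = 14 → O
  i=27: V-X = 24 → Y
  i=28: P-C = 13 → N
  i=29: P-T = 22 → W
  i=30: D-D =  0 → A
  i=31: W-W =  0 → A
  i=32: T-E = 15 → P
  i=33: Y-L = 13 → N
  i=34: I-U = 14 → O
  i=35: L-N = 24 → Y
  i=36: T-G = 13 → N
  i=37: L-P = 22 → W
  i=38: S-S =  0 → A
  i=39: Y-Y =  0 → A
  i=40: Z-K = 15 → P
  i=41: Y-L = 13 → N
  i=42: J-V = 14 → O
  i=43: G-I = 24 → Y
  shifts repeat with period 8: PNOYNWAA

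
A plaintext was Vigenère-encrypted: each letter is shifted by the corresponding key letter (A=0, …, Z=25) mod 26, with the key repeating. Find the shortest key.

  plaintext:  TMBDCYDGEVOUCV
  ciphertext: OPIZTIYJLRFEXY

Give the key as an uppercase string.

  i= 0: O-T = 21 → V
  i= 1: P-M =  3 → D
  i= 2: I-B =  7 → H
  i= 3: Z-D = 22 → W
  i= 4: T-C = 17 → R
  i= 5: I-Y = 10 → K
  i= 6: Y-D = 21 → V
  i= 7: J-G =  3 → D
  i= 8: L-E =  7 → H
  i= 9: R-V = 22 → W
  i=10: F-O = 17 → R
  i=11: E-U = 10 → K
  i=12: X-C = 21 → V
  i=13: Y-V =  3 → D
  shifts repeat with period 6: VDHWRK

VDHWRK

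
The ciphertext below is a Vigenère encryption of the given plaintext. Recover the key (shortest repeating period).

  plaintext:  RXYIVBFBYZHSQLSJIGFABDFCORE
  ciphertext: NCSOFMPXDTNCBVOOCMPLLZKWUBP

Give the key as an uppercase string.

WFUGKLK

  i= 0: N-R = 22 → W
  i= 1: C-X =  5 → F
  i= 2: S-Y = 20 → U
  i= 3: O-I =  6 → G
  i= 4: F-V = 10 → K
  i= 5: M-B = 11 → L
  i= 6: P-F = 10 → K
  i= 7: X-B = 22 → W
  i= 8: D-Y =  5 → F
  i= 9: T-Z = 20 → U
  i=10: N-H =  6 → G
  i=11: C-S = 10 → K
  i=12: B-Q = 11 → L
  i=13: V-L = 10 → K
  i=14: O-S = 22 → W
  i=15: O-J =  5 → F
  i=16: C-I = 20 → U
  i=17: M-G =  6 → G
  i=18: P-F = 10 → K
  i=19: L-A = 11 → L
  i=20: L-B = 10 → K
  i=21: Z-D = 22 → W
  i=22: K-F =  5 → F
  i=23: W-C = 20 → U
  i=24: U-O =  6 → G
  i=25: B-R = 10 → K
  i=26: P-E = 11 → L
  shifts repeat with period 7: WFUGKLK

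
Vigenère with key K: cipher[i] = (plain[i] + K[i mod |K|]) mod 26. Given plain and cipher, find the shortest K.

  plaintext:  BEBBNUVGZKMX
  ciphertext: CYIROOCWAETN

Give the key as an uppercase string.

  i= 0: C-B =  1 → B
  i= 1: Y-E = 20 → U
  i= 2: I-B =  7 → H
  i= 3: R-B = 16 → Q
  i= 4: O-N =  1 → B
  i= 5: O-U = 20 → U
  i= 6: C-V =  7 → H
  i= 7: W-G = 16 → Q
  i= 8: A-Z =  1 → B
  i= 9: E-K = 20 → U
  i=10: T-M =  7 → H
  i=11: N-X = 16 → Q
  shifts repeat with period 4: BUHQ

BUHQ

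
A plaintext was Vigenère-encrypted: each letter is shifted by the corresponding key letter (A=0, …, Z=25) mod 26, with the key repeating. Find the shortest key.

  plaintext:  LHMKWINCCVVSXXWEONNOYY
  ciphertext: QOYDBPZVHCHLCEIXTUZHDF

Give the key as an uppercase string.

FHMT

  i= 0: Q-L =  5 → F
  i= 1: O-H =  7 → H
  i= 2: Y-M = 12 → M
  i= 3: D-K = 19 → T
  i= 4: B-W =  5 → F
  i= 5: P-I =  7 → H
  i= 6: Z-N = 12 → M
  i= 7: V-C = 19 → T
  i= 8: H-C =  5 → F
  i= 9: C-V =  7 → H
  i=10: H-V = 12 → M
  i=11: L-S = 19 → T
  i=12: C-X =  5 → F
  i=13: E-X =  7 → H
  i=14: I-W = 12 → M
  i=15: X-E = 19 → T
  i=16: T-O =  5 → F
  i=17: U-N =  7 → H
  i=18: Z-N = 12 → M
  i=19: H-O = 19 → T
  i=20: D-Y =  5 → F
  i=21: F-Y =  7 → H
  shifts repeat with period 4: FHMT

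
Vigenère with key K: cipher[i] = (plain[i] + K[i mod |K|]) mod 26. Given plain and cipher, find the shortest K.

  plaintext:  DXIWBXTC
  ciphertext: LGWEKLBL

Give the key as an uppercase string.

IJO

  i= 0: L-D =  8 → I
  i= 1: G-X =  9 → J
  i= 2: W-I = 14 → O
  i= 3: E-W =  8 → I
  i= 4: K-B =  9 → J
  i= 5: L-X = 14 → O
  i= 6: B-T =  8 → I
  i= 7: L-C =  9 → J
  shifts repeat with period 3: IJO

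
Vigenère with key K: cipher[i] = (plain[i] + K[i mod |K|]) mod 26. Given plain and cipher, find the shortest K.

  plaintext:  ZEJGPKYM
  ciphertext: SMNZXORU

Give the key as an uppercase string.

  i= 0: S-Z = 19 → T
  i= 1: M-E =  8 → I
  i= 2: N-J =  4 → E
  i= 3: Z-G = 19 → T
  i= 4: X-P =  8 → I
  i= 5: O-K =  4 → E
  i= 6: R-Y = 19 → T
  i= 7: U-M =  8 → I
  shifts repeat with period 3: TIE

TIE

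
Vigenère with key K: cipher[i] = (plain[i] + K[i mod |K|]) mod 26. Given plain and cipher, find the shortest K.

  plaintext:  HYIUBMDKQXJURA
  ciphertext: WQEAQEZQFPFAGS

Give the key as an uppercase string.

PSWG

  i= 0: W-H = 15 → P
  i= 1: Q-Y = 18 → S
  i= 2: E-I = 22 → W
  i= 3: A-U =  6 → G
  i= 4: Q-B = 15 → P
  i= 5: E-M = 18 → S
  i= 6: Z-D = 22 → W
  i= 7: Q-K =  6 → G
  i= 8: F-Q = 15 → P
  i= 9: P-X = 18 → S
  i=10: F-J = 22 → W
  i=11: A-U =  6 → G
  i=12: G-R = 15 → P
  i=13: S-A = 18 → S
  shifts repeat with period 4: PSWG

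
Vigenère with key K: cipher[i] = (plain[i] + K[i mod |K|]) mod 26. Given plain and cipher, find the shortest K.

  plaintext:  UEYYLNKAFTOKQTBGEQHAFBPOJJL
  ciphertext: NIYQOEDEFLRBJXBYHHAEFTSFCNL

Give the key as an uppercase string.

  i= 0: N-U = 19 → T
  i= 1: I-E =  4 → E
  i= 2: Y-Y =  0 → A
  i= 3: Q-Y = 18 → S
  i= 4: O-L =  3 → D
  i= 5: E-N = 17 → R
  i= 6: D-K = 19 → T
  i= 7: E-A =  4 → E
  i= 8: F-F =  0 → A
  i= 9: L-T = 18 → S
  i=10: R-O =  3 → D
  i=11: B-K = 17 → R
  i=12: J-Q = 19 → T
  i=13: X-T =  4 → E
  i=14: B-B =  0 → A
  i=15: Y-G = 18 → S
  i=16: H-E =  3 → D
  i=17: H-Q = 17 → R
  i=18: A-H = 19 → T
  i=19: E-A =  4 → E
  i=20: F-F =  0 → A
  i=21: T-B = 18 → S
  i=22: S-P =  3 → D
  i=23: F-O = 17 → R
  i=24: C-J = 19 → T
  i=25: N-J =  4 → E
  i=26: L-L =  0 → A
  shifts repeat with period 6: TEASDR

TEASDR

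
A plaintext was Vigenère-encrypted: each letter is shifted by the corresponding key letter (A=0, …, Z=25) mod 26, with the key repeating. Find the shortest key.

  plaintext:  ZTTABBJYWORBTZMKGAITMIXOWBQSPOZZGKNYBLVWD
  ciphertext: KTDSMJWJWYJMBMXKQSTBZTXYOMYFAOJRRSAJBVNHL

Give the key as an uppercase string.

LAKSLIN

  i= 0: K-Z = 11 → L
  i= 1: T-T =  0 → A
  i= 2: D-T = 10 → K
  i= 3: S-A = 18 → S
  i= 4: M-B = 11 → L
  i= 5: J-B =  8 → I
  i= 6: W-J = 13 → N
  i= 7: J-Y = 11 → L
  i= 8: W-W =  0 → A
  i= 9: Y-O = 10 → K
  i=10: J-R = 18 → S
  i=11: M-B = 11 → L
  i=12: B-T =  8 → I
  i=13: M-Z = 13 → N
  i=14: X-M = 11 → L
  i=15: K-K =  0 → A
  i=16: Q-G = 10 → K
  i=17: S-A = 18 → S
  i=18: T-I = 11 → L
  i=19: B-T =  8 → I
  i=20: Z-M = 13 → N
  i=21: T-I = 11 → L
  i=22: X-X =  0 → A
  i=23: Y-O = 10 → K
  i=24: O-W = 18 → S
  i=25: M-B = 11 → L
  i=26: Y-Q =  8 → I
  i=27: F-S = 13 → N
  i=28: A-P = 11 → L
  i=29: O-O =  0 → A
  i=30: J-Z = 10 → K
  i=31: R-Z = 18 → S
  i=32: R-G = 11 → L
  i=33: S-K =  8 → I
  i=34: A-N = 13 → N
  i=35: J-Y = 11 → L
  i=36: B-B =  0 → A
  i=37: V-L = 10 → K
  i=38: N-V = 18 → S
  i=39: H-W = 11 → L
  i=40: L-D =  8 → I
  shifts repeat with period 7: LAKSLIN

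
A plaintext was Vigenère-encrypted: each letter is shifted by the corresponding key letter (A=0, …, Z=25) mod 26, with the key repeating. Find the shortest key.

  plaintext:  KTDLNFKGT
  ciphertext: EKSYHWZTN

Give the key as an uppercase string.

  i= 0: E-K = 20 → U
  i= 1: K-T = 17 → R
  i= 2: S-D = 15 → P
  i= 3: Y-L = 13 → N
  i= 4: H-N = 20 → U
  i= 5: W-F = 17 → R
  i= 6: Z-K = 15 → P
  i= 7: T-G = 13 → N
  i= 8: N-T = 20 → U
  shifts repeat with period 4: URPN

URPN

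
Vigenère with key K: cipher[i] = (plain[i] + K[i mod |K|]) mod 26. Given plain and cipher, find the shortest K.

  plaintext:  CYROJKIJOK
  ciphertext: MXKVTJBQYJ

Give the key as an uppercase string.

KZTH

  i= 0: M-C = 10 → K
  i= 1: X-Y = 25 → Z
  i= 2: K-R = 19 → T
  i= 3: V-O =  7 → H
  i= 4: T-J = 10 → K
  i= 5: J-K = 25 → Z
  i= 6: B-I = 19 → T
  i= 7: Q-J =  7 → H
  i= 8: Y-O = 10 → K
  i= 9: J-K = 25 → Z
  shifts repeat with period 4: KZTH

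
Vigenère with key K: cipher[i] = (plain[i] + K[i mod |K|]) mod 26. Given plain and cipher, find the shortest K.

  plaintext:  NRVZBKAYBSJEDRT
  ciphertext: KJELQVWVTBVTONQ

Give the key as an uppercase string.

  i= 0: K-N = 23 → X
  i= 1: J-R = 18 → S
  i= 2: E-V =  9 → J
  i= 3: L-Z = 12 → M
  i= 4: Q-B = 15 → P
  i= 5: V-K = 11 → L
  i= 6: W-A = 22 → W
  i= 7: V-Y = 23 → X
  i= 8: T-B = 18 → S
  i= 9: B-S =  9 → J
  i=10: V-J = 12 → M
  i=11: T-E = 15 → P
  i=12: O-D = 11 → L
  i=13: N-R = 22 → W
  i=14: Q-T = 23 → X
  shifts repeat with period 7: XSJMPLW

XSJMPLW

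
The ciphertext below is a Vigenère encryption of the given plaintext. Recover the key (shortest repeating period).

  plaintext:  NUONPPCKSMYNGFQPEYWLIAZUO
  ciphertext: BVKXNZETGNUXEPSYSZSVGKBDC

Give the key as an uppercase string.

OBWKYKCJ

  i= 0: B-N = 14 → O
  i= 1: V-U =  1 → B
  i= 2: K-O = 22 → W
  i= 3: X-N = 10 → K
  i= 4: N-P = 24 → Y
  i= 5: Z-P = 10 → K
  i= 6: E-C =  2 → C
  i= 7: T-K =  9 → J
  i= 8: G-S = 14 → O
  i= 9: N-M =  1 → B
  i=10: U-Y = 22 → W
  i=11: X-N = 10 → K
  i=12: E-G = 24 → Y
  i=13: P-F = 10 → K
  i=14: S-Q =  2 → C
  i=15: Y-P =  9 → J
  i=16: S-E = 14 → O
  i=17: Z-Y =  1 → B
  i=18: S-W = 22 → W
  i=19: V-L = 10 → K
  i=20: G-I = 24 → Y
  i=21: K-A = 10 → K
  i=22: B-Z =  2 → C
  i=23: D-U =  9 → J
  i=24: C-O = 14 → O
  shifts repeat with period 8: OBWKYKCJ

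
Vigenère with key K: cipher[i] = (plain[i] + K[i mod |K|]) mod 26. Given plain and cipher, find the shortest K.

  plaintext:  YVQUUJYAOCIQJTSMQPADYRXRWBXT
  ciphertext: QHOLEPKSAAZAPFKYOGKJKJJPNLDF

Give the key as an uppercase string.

  i= 0: Q-Y = 18 → S
  i= 1: H-V = 12 → M
  i= 2: O-Q = 24 → Y
  i= 3: L-U = 17 → R
  i= 4: E-U = 10 → K
  i= 5: P-J =  6 → G
  i= 6: K-Y = 12 → M
  i= 7: S-A = 18 → S
  i= 8: A-O = 12 → M
  i= 9: A-C = 24 → Y
  i=10: Z-I = 17 → R
  i=11: A-Q = 10 → K
  i=12: P-J =  6 → G
  i=13: F-T = 12 → M
  i=14: K-S = 18 → S
  i=15: Y-M = 12 → M
  i=16: O-Q = 24 → Y
  i=17: G-P = 17 → R
  i=18: K-A = 10 → K
  i=19: J-D =  6 → G
  i=20: K-Y = 12 → M
  i=21: J-R = 18 → S
  i=22: J-X = 12 → M
  i=23: P-R = 24 → Y
  i=24: N-W = 17 → R
  i=25: L-B = 10 → K
  i=26: D-X =  6 → G
  i=27: F-T = 12 → M
  shifts repeat with period 7: SMYRKGM

SMYRKGM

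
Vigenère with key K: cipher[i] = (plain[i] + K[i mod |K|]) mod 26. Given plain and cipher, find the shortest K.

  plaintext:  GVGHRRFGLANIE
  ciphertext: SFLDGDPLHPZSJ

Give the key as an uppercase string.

MKFWP

  i= 0: S-G = 12 → M
  i= 1: F-V = 10 → K
  i= 2: L-G =  5 → F
  i= 3: D-H = 22 → W
  i= 4: G-R = 15 → P
  i= 5: D-R = 12 → M
  i= 6: P-F = 10 → K
  i= 7: L-G =  5 → F
  i= 8: H-L = 22 → W
  i= 9: P-A = 15 → P
  i=10: Z-N = 12 → M
  i=11: S-I = 10 → K
  i=12: J-E =  5 → F
  shifts repeat with period 5: MKFWP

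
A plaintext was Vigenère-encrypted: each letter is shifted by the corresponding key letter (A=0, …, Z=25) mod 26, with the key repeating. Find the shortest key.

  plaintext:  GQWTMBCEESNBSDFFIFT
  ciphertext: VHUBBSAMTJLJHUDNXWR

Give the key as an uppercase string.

PRYI

  i= 0: V-G = 15 → P
  i= 1: H-Q = 17 → R
  i= 2: U-W = 24 → Y
  i= 3: B-T =  8 → I
  i= 4: B-M = 15 → P
  i= 5: S-B = 17 → R
  i= 6: A-C = 24 → Y
  i= 7: M-E =  8 → I
  i= 8: T-E = 15 → P
  i= 9: J-S = 17 → R
  i=10: L-N = 24 → Y
  i=11: J-B =  8 → I
  i=12: H-S = 15 → P
  i=13: U-D = 17 → R
  i=14: D-F = 24 → Y
  i=15: N-F =  8 → I
  i=16: X-I = 15 → P
  i=17: W-F = 17 → R
  i=18: R-T = 24 → Y
  shifts repeat with period 4: PRYI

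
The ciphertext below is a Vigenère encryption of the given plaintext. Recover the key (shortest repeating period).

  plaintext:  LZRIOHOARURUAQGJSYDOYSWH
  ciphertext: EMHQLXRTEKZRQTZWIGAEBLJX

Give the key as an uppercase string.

  i= 0: E-L = 19 → T
  i= 1: M-Z = 13 → N
  i= 2: H-R = 16 → Q
  i= 3: Q-I =  8 → I
  i= 4: L-O = 23 → X
  i= 5: X-H = 16 → Q
  i= 6: R-O =  3 → D
  i= 7: T-A = 19 → T
  i= 8: E-R = 13 → N
  i= 9: K-U = 16 → Q
  i=10: Z-R =  8 → I
  i=11: R-U = 23 → X
  i=12: Q-A = 16 → Q
  i=13: T-Q =  3 → D
  i=14: Z-G = 19 → T
  i=15: W-J = 13 → N
  i=16: I-S = 16 → Q
  i=17: G-Y =  8 → I
  i=18: A-D = 23 → X
  i=19: E-O = 16 → Q
  i=20: B-Y =  3 → D
  i=21: L-S = 19 → T
  i=22: J-W = 13 → N
  i=23: X-H = 16 → Q
  shifts repeat with period 7: TNQIXQD

TNQIXQD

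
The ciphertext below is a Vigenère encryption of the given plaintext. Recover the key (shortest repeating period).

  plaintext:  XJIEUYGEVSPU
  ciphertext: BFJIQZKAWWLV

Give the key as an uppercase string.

EWB

  i= 0: B-X =  4 → E
  i= 1: F-J = 22 → W
  i= 2: J-I =  1 → B
  i= 3: I-E =  4 → E
  i= 4: Q-U = 22 → W
  i= 5: Z-Y =  1 → B
  i= 6: K-G =  4 → E
  i= 7: A-E = 22 → W
  i= 8: W-V =  1 → B
  i= 9: W-S =  4 → E
  i=10: L-P = 22 → W
  i=11: V-U =  1 → B
  shifts repeat with period 3: EWB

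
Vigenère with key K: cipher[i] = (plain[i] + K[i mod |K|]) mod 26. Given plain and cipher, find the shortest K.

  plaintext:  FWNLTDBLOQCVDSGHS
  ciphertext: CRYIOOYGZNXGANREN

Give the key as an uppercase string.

XVL

  i= 0: C-F = 23 → X
  i= 1: R-W = 21 → V
  i= 2: Y-N = 11 → L
  i= 3: I-L = 23 → X
  i= 4: O-T = 21 → V
  i= 5: O-D = 11 → L
  i= 6: Y-B = 23 → X
  i= 7: G-L = 21 → V
  i= 8: Z-O = 11 → L
  i= 9: N-Q = 23 → X
  i=10: X-C = 21 → V
  i=11: G-V = 11 → L
  i=12: A-D = 23 → X
  i=13: N-S = 21 → V
  i=14: R-G = 11 → L
  i=15: E-H = 23 → X
  i=16: N-S = 21 → V
  shifts repeat with period 3: XVL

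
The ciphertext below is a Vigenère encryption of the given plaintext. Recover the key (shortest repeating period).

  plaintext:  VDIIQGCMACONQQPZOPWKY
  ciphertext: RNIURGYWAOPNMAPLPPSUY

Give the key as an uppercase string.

  i= 0: R-V = 22 → W
  i= 1: N-D = 10 → K
  i= 2: I-I =  0 → A
  i= 3: U-I = 12 → M
  i= 4: R-Q =  1 → B
  i= 5: G-G =  0 → A
  i= 6: Y-C = 22 → W
  i= 7: W-M = 10 → K
  i= 8: A-A =  0 → A
  i= 9: O-C = 12 → M
  i=10: P-O =  1 → B
  i=11: N-N =  0 → A
  i=12: M-Q = 22 → W
  i=13: A-Q = 10 → K
  i=14: P-P =  0 → A
  i=15: L-Z = 12 → M
  i=16: P-O =  1 → B
  i=17: P-P =  0 → A
  i=18: S-W = 22 → W
  i=19: U-K = 10 → K
  i=20: Y-Y =  0 → A
  shifts repeat with period 6: WKAMBA

WKAMBA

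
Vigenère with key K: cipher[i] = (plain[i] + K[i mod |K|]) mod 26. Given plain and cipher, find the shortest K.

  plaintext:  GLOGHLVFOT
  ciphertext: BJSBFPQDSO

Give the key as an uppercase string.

VYE

  i= 0: B-G = 21 → V
  i= 1: J-L = 24 → Y
  i= 2: S-O =  4 → E
  i= 3: B-G = 21 → V
  i= 4: F-H = 24 → Y
  i= 5: P-L =  4 → E
  i= 6: Q-V = 21 → V
  i= 7: D-F = 24 → Y
  i= 8: S-O =  4 → E
  i= 9: O-T = 21 → V
  shifts repeat with period 3: VYE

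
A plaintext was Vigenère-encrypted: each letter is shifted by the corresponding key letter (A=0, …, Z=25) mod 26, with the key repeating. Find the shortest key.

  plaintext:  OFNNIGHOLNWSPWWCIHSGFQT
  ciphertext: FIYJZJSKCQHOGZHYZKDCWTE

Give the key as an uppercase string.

  i= 0: F-O = 17 → R
  i= 1: I-F =  3 → D
  i= 2: Y-N = 11 → L
  i= 3: J-N = 22 → W
  i= 4: Z-I = 17 → R
  i= 5: J-G =  3 → D
  i= 6: S-H = 11 → L
  i= 7: K-O = 22 → W
  i= 8: C-L = 17 → R
  i= 9: Q-N =  3 → D
  i=10: H-W = 11 → L
  i=11: O-S = 22 → W
  i=12: G-P = 17 → R
  i=13: Z-W =  3 → D
  i=14: H-W = 11 → L
  i=15: Y-C = 22 → W
  i=16: Z-I = 17 → R
  i=17: K-H =  3 → D
  i=18: D-S = 11 → L
  i=19: C-G = 22 → W
  i=20: W-F = 17 → R
  i=21: T-Q =  3 → D
  i=22: E-T = 11 → L
  shifts repeat with period 4: RDLW

RDLW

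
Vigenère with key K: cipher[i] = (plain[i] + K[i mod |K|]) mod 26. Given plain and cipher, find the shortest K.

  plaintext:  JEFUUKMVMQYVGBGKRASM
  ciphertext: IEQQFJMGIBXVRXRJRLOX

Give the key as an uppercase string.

ZALWL

  i= 0: I-J = 25 → Z
  i= 1: E-E =  0 → A
  i= 2: Q-F = 11 → L
  i= 3: Q-U = 22 → W
  i= 4: F-U = 11 → L
  i= 5: J-K = 25 → Z
  i= 6: M-M =  0 → A
  i= 7: G-V = 11 → L
  i= 8: I-M = 22 → W
  i= 9: B-Q = 11 → L
  i=10: X-Y = 25 → Z
  i=11: V-V =  0 → A
  i=12: R-G = 11 → L
  i=13: X-B = 22 → W
  i=14: R-G = 11 → L
  i=15: J-K = 25 → Z
  i=16: R-R =  0 → A
  i=17: L-A = 11 → L
  i=18: O-S = 22 → W
  i=19: X-M = 11 → L
  shifts repeat with period 5: ZALWL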